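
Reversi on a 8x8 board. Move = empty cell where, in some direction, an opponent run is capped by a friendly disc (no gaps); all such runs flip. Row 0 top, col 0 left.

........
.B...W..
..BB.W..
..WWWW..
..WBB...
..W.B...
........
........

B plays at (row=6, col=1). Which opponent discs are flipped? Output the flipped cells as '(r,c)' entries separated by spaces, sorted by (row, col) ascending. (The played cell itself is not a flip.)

Answer: (5,2)

Derivation:
Dir NW: first cell '.' (not opp) -> no flip
Dir N: first cell '.' (not opp) -> no flip
Dir NE: opp run (5,2) capped by B -> flip
Dir W: first cell '.' (not opp) -> no flip
Dir E: first cell '.' (not opp) -> no flip
Dir SW: first cell '.' (not opp) -> no flip
Dir S: first cell '.' (not opp) -> no flip
Dir SE: first cell '.' (not opp) -> no flip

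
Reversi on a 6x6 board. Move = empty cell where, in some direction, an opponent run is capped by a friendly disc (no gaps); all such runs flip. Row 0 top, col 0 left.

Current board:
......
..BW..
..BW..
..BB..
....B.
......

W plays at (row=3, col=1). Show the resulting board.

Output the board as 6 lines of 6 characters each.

Place W at (3,1); scan 8 dirs for brackets.
Dir NW: first cell '.' (not opp) -> no flip
Dir N: first cell '.' (not opp) -> no flip
Dir NE: opp run (2,2) capped by W -> flip
Dir W: first cell '.' (not opp) -> no flip
Dir E: opp run (3,2) (3,3), next='.' -> no flip
Dir SW: first cell '.' (not opp) -> no flip
Dir S: first cell '.' (not opp) -> no flip
Dir SE: first cell '.' (not opp) -> no flip
All flips: (2,2)

Answer: ......
..BW..
..WW..
.WBB..
....B.
......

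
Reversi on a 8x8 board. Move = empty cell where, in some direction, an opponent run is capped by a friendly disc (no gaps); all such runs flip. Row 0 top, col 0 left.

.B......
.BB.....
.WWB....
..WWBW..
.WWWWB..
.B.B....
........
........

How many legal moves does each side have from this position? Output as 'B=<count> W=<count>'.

Answer: B=12 W=14

Derivation:
-- B to move --
(1,0): no bracket -> illegal
(1,3): no bracket -> illegal
(2,0): flips 2 -> legal
(2,4): flips 2 -> legal
(2,5): flips 1 -> legal
(2,6): flips 2 -> legal
(3,0): flips 1 -> legal
(3,1): flips 5 -> legal
(3,6): flips 1 -> legal
(4,0): flips 4 -> legal
(4,6): no bracket -> illegal
(5,0): flips 2 -> legal
(5,2): flips 4 -> legal
(5,4): flips 1 -> legal
(5,5): flips 3 -> legal
B mobility = 12
-- W to move --
(0,0): flips 1 -> legal
(0,2): flips 1 -> legal
(0,3): flips 1 -> legal
(1,0): no bracket -> illegal
(1,3): flips 1 -> legal
(1,4): flips 1 -> legal
(2,0): no bracket -> illegal
(2,4): flips 2 -> legal
(2,5): flips 1 -> legal
(3,6): no bracket -> illegal
(4,0): no bracket -> illegal
(4,6): flips 1 -> legal
(5,0): no bracket -> illegal
(5,2): no bracket -> illegal
(5,4): no bracket -> illegal
(5,5): flips 1 -> legal
(5,6): no bracket -> illegal
(6,0): flips 1 -> legal
(6,1): flips 1 -> legal
(6,2): flips 1 -> legal
(6,3): flips 1 -> legal
(6,4): flips 1 -> legal
W mobility = 14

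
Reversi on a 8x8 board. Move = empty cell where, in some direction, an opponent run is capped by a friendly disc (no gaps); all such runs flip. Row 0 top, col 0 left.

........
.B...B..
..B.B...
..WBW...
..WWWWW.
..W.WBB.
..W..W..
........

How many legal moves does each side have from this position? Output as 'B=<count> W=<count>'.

Answer: B=11 W=10

Derivation:
-- B to move --
(2,1): no bracket -> illegal
(2,3): flips 2 -> legal
(2,5): no bracket -> illegal
(3,1): flips 1 -> legal
(3,5): flips 2 -> legal
(3,6): flips 1 -> legal
(3,7): flips 1 -> legal
(4,1): no bracket -> illegal
(4,7): no bracket -> illegal
(5,1): flips 1 -> legal
(5,3): flips 2 -> legal
(5,7): no bracket -> illegal
(6,1): no bracket -> illegal
(6,3): no bracket -> illegal
(6,4): flips 3 -> legal
(6,6): no bracket -> illegal
(7,1): no bracket -> illegal
(7,2): flips 4 -> legal
(7,3): no bracket -> illegal
(7,4): flips 1 -> legal
(7,5): flips 1 -> legal
(7,6): no bracket -> illegal
B mobility = 11
-- W to move --
(0,0): flips 3 -> legal
(0,1): no bracket -> illegal
(0,2): no bracket -> illegal
(0,4): no bracket -> illegal
(0,5): no bracket -> illegal
(0,6): flips 3 -> legal
(1,0): no bracket -> illegal
(1,2): flips 1 -> legal
(1,3): no bracket -> illegal
(1,4): flips 1 -> legal
(1,6): no bracket -> illegal
(2,0): no bracket -> illegal
(2,1): no bracket -> illegal
(2,3): flips 1 -> legal
(2,5): no bracket -> illegal
(2,6): no bracket -> illegal
(3,1): no bracket -> illegal
(3,5): no bracket -> illegal
(4,7): flips 1 -> legal
(5,7): flips 2 -> legal
(6,4): flips 1 -> legal
(6,6): flips 2 -> legal
(6,7): flips 1 -> legal
W mobility = 10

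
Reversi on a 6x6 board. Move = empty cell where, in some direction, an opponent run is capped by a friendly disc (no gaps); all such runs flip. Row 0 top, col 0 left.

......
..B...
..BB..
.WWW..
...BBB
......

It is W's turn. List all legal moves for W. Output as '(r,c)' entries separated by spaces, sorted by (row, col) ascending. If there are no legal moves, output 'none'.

Answer: (0,2) (1,1) (1,3) (1,4) (5,3) (5,4) (5,5)

Derivation:
(0,1): no bracket -> illegal
(0,2): flips 2 -> legal
(0,3): no bracket -> illegal
(1,1): flips 1 -> legal
(1,3): flips 2 -> legal
(1,4): flips 1 -> legal
(2,1): no bracket -> illegal
(2,4): no bracket -> illegal
(3,4): no bracket -> illegal
(3,5): no bracket -> illegal
(4,2): no bracket -> illegal
(5,2): no bracket -> illegal
(5,3): flips 1 -> legal
(5,4): flips 1 -> legal
(5,5): flips 1 -> legal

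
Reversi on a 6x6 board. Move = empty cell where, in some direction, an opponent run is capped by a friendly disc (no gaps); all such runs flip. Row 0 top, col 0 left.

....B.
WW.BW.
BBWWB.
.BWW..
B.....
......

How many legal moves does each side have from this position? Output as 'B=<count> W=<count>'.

Answer: B=7 W=7

Derivation:
-- B to move --
(0,0): flips 1 -> legal
(0,1): flips 1 -> legal
(0,2): flips 1 -> legal
(0,3): no bracket -> illegal
(0,5): no bracket -> illegal
(1,2): no bracket -> illegal
(1,5): flips 1 -> legal
(2,5): no bracket -> illegal
(3,4): flips 2 -> legal
(4,1): no bracket -> illegal
(4,2): flips 1 -> legal
(4,3): flips 3 -> legal
(4,4): no bracket -> illegal
B mobility = 7
-- W to move --
(0,2): no bracket -> illegal
(0,3): flips 1 -> legal
(0,5): no bracket -> illegal
(1,2): flips 1 -> legal
(1,5): flips 1 -> legal
(2,5): flips 1 -> legal
(3,0): flips 2 -> legal
(3,4): flips 1 -> legal
(3,5): no bracket -> illegal
(4,1): flips 2 -> legal
(4,2): no bracket -> illegal
(5,0): no bracket -> illegal
(5,1): no bracket -> illegal
W mobility = 7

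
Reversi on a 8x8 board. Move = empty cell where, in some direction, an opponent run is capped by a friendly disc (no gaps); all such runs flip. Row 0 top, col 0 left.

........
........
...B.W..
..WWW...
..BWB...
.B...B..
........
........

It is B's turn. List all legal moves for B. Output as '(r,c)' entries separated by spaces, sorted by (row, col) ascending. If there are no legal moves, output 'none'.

Answer: (2,2) (2,4) (4,1) (4,5) (5,3)

Derivation:
(1,4): no bracket -> illegal
(1,5): no bracket -> illegal
(1,6): no bracket -> illegal
(2,1): no bracket -> illegal
(2,2): flips 2 -> legal
(2,4): flips 2 -> legal
(2,6): no bracket -> illegal
(3,1): no bracket -> illegal
(3,5): no bracket -> illegal
(3,6): no bracket -> illegal
(4,1): flips 1 -> legal
(4,5): flips 1 -> legal
(5,2): no bracket -> illegal
(5,3): flips 2 -> legal
(5,4): no bracket -> illegal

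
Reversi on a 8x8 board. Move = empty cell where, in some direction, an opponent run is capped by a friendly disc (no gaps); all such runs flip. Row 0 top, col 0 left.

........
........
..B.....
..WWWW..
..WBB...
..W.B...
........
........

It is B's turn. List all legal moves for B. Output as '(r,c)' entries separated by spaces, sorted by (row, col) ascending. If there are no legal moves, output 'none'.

Answer: (2,1) (2,3) (2,4) (2,5) (2,6) (4,1) (6,1) (6,2)

Derivation:
(2,1): flips 1 -> legal
(2,3): flips 1 -> legal
(2,4): flips 1 -> legal
(2,5): flips 1 -> legal
(2,6): flips 1 -> legal
(3,1): no bracket -> illegal
(3,6): no bracket -> illegal
(4,1): flips 1 -> legal
(4,5): no bracket -> illegal
(4,6): no bracket -> illegal
(5,1): no bracket -> illegal
(5,3): no bracket -> illegal
(6,1): flips 1 -> legal
(6,2): flips 3 -> legal
(6,3): no bracket -> illegal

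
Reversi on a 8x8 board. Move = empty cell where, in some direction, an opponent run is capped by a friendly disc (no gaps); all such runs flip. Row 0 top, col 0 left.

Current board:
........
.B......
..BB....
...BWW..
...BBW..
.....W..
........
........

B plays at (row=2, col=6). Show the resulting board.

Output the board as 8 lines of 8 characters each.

Place B at (2,6); scan 8 dirs for brackets.
Dir NW: first cell '.' (not opp) -> no flip
Dir N: first cell '.' (not opp) -> no flip
Dir NE: first cell '.' (not opp) -> no flip
Dir W: first cell '.' (not opp) -> no flip
Dir E: first cell '.' (not opp) -> no flip
Dir SW: opp run (3,5) capped by B -> flip
Dir S: first cell '.' (not opp) -> no flip
Dir SE: first cell '.' (not opp) -> no flip
All flips: (3,5)

Answer: ........
.B......
..BB..B.
...BWB..
...BBW..
.....W..
........
........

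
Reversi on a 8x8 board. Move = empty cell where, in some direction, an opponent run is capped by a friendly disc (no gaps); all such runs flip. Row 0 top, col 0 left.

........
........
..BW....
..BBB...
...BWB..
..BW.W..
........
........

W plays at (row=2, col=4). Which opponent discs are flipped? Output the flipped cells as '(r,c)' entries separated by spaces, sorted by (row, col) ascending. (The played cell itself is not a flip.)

Answer: (3,4)

Derivation:
Dir NW: first cell '.' (not opp) -> no flip
Dir N: first cell '.' (not opp) -> no flip
Dir NE: first cell '.' (not opp) -> no flip
Dir W: first cell 'W' (not opp) -> no flip
Dir E: first cell '.' (not opp) -> no flip
Dir SW: opp run (3,3), next='.' -> no flip
Dir S: opp run (3,4) capped by W -> flip
Dir SE: first cell '.' (not opp) -> no flip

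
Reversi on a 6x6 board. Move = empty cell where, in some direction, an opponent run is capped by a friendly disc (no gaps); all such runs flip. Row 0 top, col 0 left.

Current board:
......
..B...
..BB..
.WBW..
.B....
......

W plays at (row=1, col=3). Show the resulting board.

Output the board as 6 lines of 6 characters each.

Place W at (1,3); scan 8 dirs for brackets.
Dir NW: first cell '.' (not opp) -> no flip
Dir N: first cell '.' (not opp) -> no flip
Dir NE: first cell '.' (not opp) -> no flip
Dir W: opp run (1,2), next='.' -> no flip
Dir E: first cell '.' (not opp) -> no flip
Dir SW: opp run (2,2) capped by W -> flip
Dir S: opp run (2,3) capped by W -> flip
Dir SE: first cell '.' (not opp) -> no flip
All flips: (2,2) (2,3)

Answer: ......
..BW..
..WW..
.WBW..
.B....
......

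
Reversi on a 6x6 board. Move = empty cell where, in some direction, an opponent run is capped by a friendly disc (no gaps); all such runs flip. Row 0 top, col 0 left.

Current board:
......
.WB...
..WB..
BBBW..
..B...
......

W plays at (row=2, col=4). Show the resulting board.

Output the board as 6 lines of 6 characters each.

Place W at (2,4); scan 8 dirs for brackets.
Dir NW: first cell '.' (not opp) -> no flip
Dir N: first cell '.' (not opp) -> no flip
Dir NE: first cell '.' (not opp) -> no flip
Dir W: opp run (2,3) capped by W -> flip
Dir E: first cell '.' (not opp) -> no flip
Dir SW: first cell 'W' (not opp) -> no flip
Dir S: first cell '.' (not opp) -> no flip
Dir SE: first cell '.' (not opp) -> no flip
All flips: (2,3)

Answer: ......
.WB...
..WWW.
BBBW..
..B...
......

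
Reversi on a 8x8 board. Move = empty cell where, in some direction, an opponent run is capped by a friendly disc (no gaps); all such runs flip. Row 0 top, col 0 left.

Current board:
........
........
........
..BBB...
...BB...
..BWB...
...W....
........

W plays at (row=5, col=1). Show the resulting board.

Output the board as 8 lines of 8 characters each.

Answer: ........
........
........
..BBB...
...BB...
.WWWB...
...W....
........

Derivation:
Place W at (5,1); scan 8 dirs for brackets.
Dir NW: first cell '.' (not opp) -> no flip
Dir N: first cell '.' (not opp) -> no flip
Dir NE: first cell '.' (not opp) -> no flip
Dir W: first cell '.' (not opp) -> no flip
Dir E: opp run (5,2) capped by W -> flip
Dir SW: first cell '.' (not opp) -> no flip
Dir S: first cell '.' (not opp) -> no flip
Dir SE: first cell '.' (not opp) -> no flip
All flips: (5,2)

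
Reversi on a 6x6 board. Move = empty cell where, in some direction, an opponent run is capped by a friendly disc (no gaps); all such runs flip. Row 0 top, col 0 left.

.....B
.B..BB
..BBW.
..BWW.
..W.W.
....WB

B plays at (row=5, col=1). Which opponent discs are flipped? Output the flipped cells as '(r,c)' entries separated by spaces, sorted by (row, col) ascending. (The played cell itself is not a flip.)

Dir NW: first cell '.' (not opp) -> no flip
Dir N: first cell '.' (not opp) -> no flip
Dir NE: opp run (4,2) (3,3) (2,4) capped by B -> flip
Dir W: first cell '.' (not opp) -> no flip
Dir E: first cell '.' (not opp) -> no flip
Dir SW: edge -> no flip
Dir S: edge -> no flip
Dir SE: edge -> no flip

Answer: (2,4) (3,3) (4,2)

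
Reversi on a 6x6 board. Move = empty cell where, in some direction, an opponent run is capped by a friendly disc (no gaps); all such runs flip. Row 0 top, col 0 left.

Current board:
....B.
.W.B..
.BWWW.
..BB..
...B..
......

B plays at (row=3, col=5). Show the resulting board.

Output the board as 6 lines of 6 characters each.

Answer: ....B.
.W.B..
.BWWB.
..BB.B
...B..
......

Derivation:
Place B at (3,5); scan 8 dirs for brackets.
Dir NW: opp run (2,4) capped by B -> flip
Dir N: first cell '.' (not opp) -> no flip
Dir NE: edge -> no flip
Dir W: first cell '.' (not opp) -> no flip
Dir E: edge -> no flip
Dir SW: first cell '.' (not opp) -> no flip
Dir S: first cell '.' (not opp) -> no flip
Dir SE: edge -> no flip
All flips: (2,4)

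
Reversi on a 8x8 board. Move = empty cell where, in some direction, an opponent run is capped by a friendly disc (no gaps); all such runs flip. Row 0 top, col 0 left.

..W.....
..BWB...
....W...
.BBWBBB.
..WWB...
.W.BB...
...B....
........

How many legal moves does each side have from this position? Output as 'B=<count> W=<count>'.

Answer: B=4 W=15

Derivation:
-- B to move --
(0,1): no bracket -> illegal
(0,3): no bracket -> illegal
(0,4): no bracket -> illegal
(1,1): no bracket -> illegal
(1,5): no bracket -> illegal
(2,2): flips 1 -> legal
(2,3): flips 2 -> legal
(2,5): no bracket -> illegal
(4,0): no bracket -> illegal
(4,1): flips 2 -> legal
(5,0): no bracket -> illegal
(5,2): flips 2 -> legal
(6,0): no bracket -> illegal
(6,1): no bracket -> illegal
(6,2): no bracket -> illegal
B mobility = 4
-- W to move --
(0,1): no bracket -> illegal
(0,3): no bracket -> illegal
(0,4): flips 1 -> legal
(0,5): no bracket -> illegal
(1,1): flips 1 -> legal
(1,5): flips 1 -> legal
(2,0): flips 1 -> legal
(2,1): flips 1 -> legal
(2,2): flips 2 -> legal
(2,3): no bracket -> illegal
(2,5): flips 1 -> legal
(2,6): no bracket -> illegal
(2,7): no bracket -> illegal
(3,0): flips 2 -> legal
(3,7): flips 3 -> legal
(4,0): no bracket -> illegal
(4,1): no bracket -> illegal
(4,5): flips 1 -> legal
(4,6): flips 1 -> legal
(4,7): no bracket -> illegal
(5,2): no bracket -> illegal
(5,5): flips 1 -> legal
(6,2): no bracket -> illegal
(6,4): flips 4 -> legal
(6,5): flips 1 -> legal
(7,2): no bracket -> illegal
(7,3): flips 2 -> legal
(7,4): no bracket -> illegal
W mobility = 15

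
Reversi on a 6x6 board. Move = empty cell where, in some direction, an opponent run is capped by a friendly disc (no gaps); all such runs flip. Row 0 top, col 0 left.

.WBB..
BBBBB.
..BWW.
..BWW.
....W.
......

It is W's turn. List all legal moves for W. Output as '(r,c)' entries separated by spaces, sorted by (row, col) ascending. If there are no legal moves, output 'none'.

(0,0): flips 2 -> legal
(0,4): flips 3 -> legal
(0,5): flips 1 -> legal
(1,5): no bracket -> illegal
(2,0): no bracket -> illegal
(2,1): flips 2 -> legal
(2,5): no bracket -> illegal
(3,1): flips 1 -> legal
(4,1): flips 1 -> legal
(4,2): no bracket -> illegal
(4,3): no bracket -> illegal

Answer: (0,0) (0,4) (0,5) (2,1) (3,1) (4,1)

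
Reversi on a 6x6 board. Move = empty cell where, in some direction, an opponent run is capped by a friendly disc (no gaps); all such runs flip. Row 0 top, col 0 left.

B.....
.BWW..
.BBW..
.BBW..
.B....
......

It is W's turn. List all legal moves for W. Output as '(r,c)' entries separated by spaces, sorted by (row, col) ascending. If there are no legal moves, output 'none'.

Answer: (1,0) (2,0) (3,0) (4,0) (4,2) (5,0)

Derivation:
(0,1): no bracket -> illegal
(0,2): no bracket -> illegal
(1,0): flips 1 -> legal
(2,0): flips 2 -> legal
(3,0): flips 3 -> legal
(4,0): flips 2 -> legal
(4,2): flips 2 -> legal
(4,3): no bracket -> illegal
(5,0): flips 2 -> legal
(5,1): no bracket -> illegal
(5,2): no bracket -> illegal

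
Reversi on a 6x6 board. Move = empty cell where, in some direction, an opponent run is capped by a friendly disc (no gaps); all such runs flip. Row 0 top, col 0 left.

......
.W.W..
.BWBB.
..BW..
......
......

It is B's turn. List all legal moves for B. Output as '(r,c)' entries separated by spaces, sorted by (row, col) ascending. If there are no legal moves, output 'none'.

(0,0): no bracket -> illegal
(0,1): flips 1 -> legal
(0,2): flips 1 -> legal
(0,3): flips 1 -> legal
(0,4): no bracket -> illegal
(1,0): no bracket -> illegal
(1,2): flips 1 -> legal
(1,4): no bracket -> illegal
(2,0): no bracket -> illegal
(3,1): no bracket -> illegal
(3,4): flips 1 -> legal
(4,2): flips 1 -> legal
(4,3): flips 1 -> legal
(4,4): no bracket -> illegal

Answer: (0,1) (0,2) (0,3) (1,2) (3,4) (4,2) (4,3)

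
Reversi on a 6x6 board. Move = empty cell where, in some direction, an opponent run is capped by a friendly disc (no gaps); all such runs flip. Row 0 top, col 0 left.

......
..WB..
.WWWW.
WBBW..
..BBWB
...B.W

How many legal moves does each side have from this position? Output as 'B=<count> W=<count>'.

Answer: B=7 W=10

Derivation:
-- B to move --
(0,1): no bracket -> illegal
(0,2): flips 2 -> legal
(0,3): no bracket -> illegal
(1,0): flips 1 -> legal
(1,1): flips 2 -> legal
(1,4): flips 1 -> legal
(1,5): flips 2 -> legal
(2,0): no bracket -> illegal
(2,5): no bracket -> illegal
(3,4): flips 1 -> legal
(3,5): flips 2 -> legal
(4,0): no bracket -> illegal
(4,1): no bracket -> illegal
(5,4): no bracket -> illegal
B mobility = 7
-- W to move --
(0,2): flips 1 -> legal
(0,3): flips 1 -> legal
(0,4): flips 1 -> legal
(1,4): flips 1 -> legal
(2,0): no bracket -> illegal
(3,4): no bracket -> illegal
(3,5): flips 1 -> legal
(4,0): flips 1 -> legal
(4,1): flips 4 -> legal
(5,1): flips 1 -> legal
(5,2): flips 2 -> legal
(5,4): flips 2 -> legal
W mobility = 10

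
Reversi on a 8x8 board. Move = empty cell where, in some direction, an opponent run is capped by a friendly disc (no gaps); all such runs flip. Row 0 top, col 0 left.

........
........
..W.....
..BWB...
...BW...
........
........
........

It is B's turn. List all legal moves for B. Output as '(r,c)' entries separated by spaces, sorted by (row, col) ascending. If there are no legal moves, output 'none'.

Answer: (1,2) (2,3) (4,5) (5,4)

Derivation:
(1,1): no bracket -> illegal
(1,2): flips 1 -> legal
(1,3): no bracket -> illegal
(2,1): no bracket -> illegal
(2,3): flips 1 -> legal
(2,4): no bracket -> illegal
(3,1): no bracket -> illegal
(3,5): no bracket -> illegal
(4,2): no bracket -> illegal
(4,5): flips 1 -> legal
(5,3): no bracket -> illegal
(5,4): flips 1 -> legal
(5,5): no bracket -> illegal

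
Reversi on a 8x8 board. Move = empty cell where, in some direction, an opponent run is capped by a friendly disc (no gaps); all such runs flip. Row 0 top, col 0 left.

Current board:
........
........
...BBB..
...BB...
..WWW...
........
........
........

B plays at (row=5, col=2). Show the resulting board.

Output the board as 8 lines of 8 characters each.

Answer: ........
........
...BBB..
...BB...
..WBW...
..B.....
........
........

Derivation:
Place B at (5,2); scan 8 dirs for brackets.
Dir NW: first cell '.' (not opp) -> no flip
Dir N: opp run (4,2), next='.' -> no flip
Dir NE: opp run (4,3) capped by B -> flip
Dir W: first cell '.' (not opp) -> no flip
Dir E: first cell '.' (not opp) -> no flip
Dir SW: first cell '.' (not opp) -> no flip
Dir S: first cell '.' (not opp) -> no flip
Dir SE: first cell '.' (not opp) -> no flip
All flips: (4,3)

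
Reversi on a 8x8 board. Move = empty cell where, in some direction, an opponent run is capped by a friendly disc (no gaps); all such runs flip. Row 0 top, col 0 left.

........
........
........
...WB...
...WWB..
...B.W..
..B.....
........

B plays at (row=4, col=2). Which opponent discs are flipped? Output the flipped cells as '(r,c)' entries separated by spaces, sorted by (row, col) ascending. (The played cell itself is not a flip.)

Answer: (4,3) (4,4)

Derivation:
Dir NW: first cell '.' (not opp) -> no flip
Dir N: first cell '.' (not opp) -> no flip
Dir NE: opp run (3,3), next='.' -> no flip
Dir W: first cell '.' (not opp) -> no flip
Dir E: opp run (4,3) (4,4) capped by B -> flip
Dir SW: first cell '.' (not opp) -> no flip
Dir S: first cell '.' (not opp) -> no flip
Dir SE: first cell 'B' (not opp) -> no flip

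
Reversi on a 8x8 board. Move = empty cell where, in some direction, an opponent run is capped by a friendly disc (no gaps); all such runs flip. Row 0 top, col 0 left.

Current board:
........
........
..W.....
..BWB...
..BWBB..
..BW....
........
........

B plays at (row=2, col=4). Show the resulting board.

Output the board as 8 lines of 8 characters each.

Place B at (2,4); scan 8 dirs for brackets.
Dir NW: first cell '.' (not opp) -> no flip
Dir N: first cell '.' (not opp) -> no flip
Dir NE: first cell '.' (not opp) -> no flip
Dir W: first cell '.' (not opp) -> no flip
Dir E: first cell '.' (not opp) -> no flip
Dir SW: opp run (3,3) capped by B -> flip
Dir S: first cell 'B' (not opp) -> no flip
Dir SE: first cell '.' (not opp) -> no flip
All flips: (3,3)

Answer: ........
........
..W.B...
..BBB...
..BWBB..
..BW....
........
........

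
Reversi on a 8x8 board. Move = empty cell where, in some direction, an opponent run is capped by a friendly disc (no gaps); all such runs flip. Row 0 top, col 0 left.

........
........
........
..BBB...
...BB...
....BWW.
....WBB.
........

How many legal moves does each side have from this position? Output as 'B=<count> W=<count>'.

Answer: B=6 W=8

Derivation:
-- B to move --
(4,5): flips 1 -> legal
(4,6): flips 1 -> legal
(4,7): flips 1 -> legal
(5,3): no bracket -> illegal
(5,7): flips 2 -> legal
(6,3): flips 1 -> legal
(6,7): no bracket -> illegal
(7,3): no bracket -> illegal
(7,4): flips 1 -> legal
(7,5): no bracket -> illegal
B mobility = 6
-- W to move --
(2,1): no bracket -> illegal
(2,2): flips 2 -> legal
(2,3): no bracket -> illegal
(2,4): flips 3 -> legal
(2,5): no bracket -> illegal
(3,1): no bracket -> illegal
(3,5): no bracket -> illegal
(4,1): no bracket -> illegal
(4,2): no bracket -> illegal
(4,5): no bracket -> illegal
(5,2): no bracket -> illegal
(5,3): flips 1 -> legal
(5,7): no bracket -> illegal
(6,3): no bracket -> illegal
(6,7): flips 2 -> legal
(7,4): flips 1 -> legal
(7,5): flips 1 -> legal
(7,6): flips 1 -> legal
(7,7): flips 1 -> legal
W mobility = 8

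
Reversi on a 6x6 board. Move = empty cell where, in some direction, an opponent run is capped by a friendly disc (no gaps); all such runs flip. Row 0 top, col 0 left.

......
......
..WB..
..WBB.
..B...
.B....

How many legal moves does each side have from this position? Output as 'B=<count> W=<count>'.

Answer: B=5 W=5

Derivation:
-- B to move --
(1,1): flips 1 -> legal
(1,2): flips 2 -> legal
(1,3): no bracket -> illegal
(2,1): flips 1 -> legal
(3,1): flips 1 -> legal
(4,1): flips 1 -> legal
(4,3): no bracket -> illegal
B mobility = 5
-- W to move --
(1,2): no bracket -> illegal
(1,3): no bracket -> illegal
(1,4): flips 1 -> legal
(2,4): flips 1 -> legal
(2,5): no bracket -> illegal
(3,1): no bracket -> illegal
(3,5): flips 2 -> legal
(4,0): no bracket -> illegal
(4,1): no bracket -> illegal
(4,3): no bracket -> illegal
(4,4): flips 1 -> legal
(4,5): no bracket -> illegal
(5,0): no bracket -> illegal
(5,2): flips 1 -> legal
(5,3): no bracket -> illegal
W mobility = 5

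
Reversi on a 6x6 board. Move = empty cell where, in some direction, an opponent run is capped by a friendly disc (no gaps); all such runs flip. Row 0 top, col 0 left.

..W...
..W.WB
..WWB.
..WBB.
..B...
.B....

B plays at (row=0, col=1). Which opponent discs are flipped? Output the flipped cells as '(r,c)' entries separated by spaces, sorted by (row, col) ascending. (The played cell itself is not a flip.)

Answer: (1,2) (2,3)

Derivation:
Dir NW: edge -> no flip
Dir N: edge -> no flip
Dir NE: edge -> no flip
Dir W: first cell '.' (not opp) -> no flip
Dir E: opp run (0,2), next='.' -> no flip
Dir SW: first cell '.' (not opp) -> no flip
Dir S: first cell '.' (not opp) -> no flip
Dir SE: opp run (1,2) (2,3) capped by B -> flip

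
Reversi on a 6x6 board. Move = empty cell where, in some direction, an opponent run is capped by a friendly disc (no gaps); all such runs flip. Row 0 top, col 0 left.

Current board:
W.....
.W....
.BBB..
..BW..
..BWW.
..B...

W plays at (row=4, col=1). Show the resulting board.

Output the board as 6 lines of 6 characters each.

Answer: W.....
.W....
.BBB..
..BW..
.WWWW.
..B...

Derivation:
Place W at (4,1); scan 8 dirs for brackets.
Dir NW: first cell '.' (not opp) -> no flip
Dir N: first cell '.' (not opp) -> no flip
Dir NE: opp run (3,2) (2,3), next='.' -> no flip
Dir W: first cell '.' (not opp) -> no flip
Dir E: opp run (4,2) capped by W -> flip
Dir SW: first cell '.' (not opp) -> no flip
Dir S: first cell '.' (not opp) -> no flip
Dir SE: opp run (5,2), next=edge -> no flip
All flips: (4,2)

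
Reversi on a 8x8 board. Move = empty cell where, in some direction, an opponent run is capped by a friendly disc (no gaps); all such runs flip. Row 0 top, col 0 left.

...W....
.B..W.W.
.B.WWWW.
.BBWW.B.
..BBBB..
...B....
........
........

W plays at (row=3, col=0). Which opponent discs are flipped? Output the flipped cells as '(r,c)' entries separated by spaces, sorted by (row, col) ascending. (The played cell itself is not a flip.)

Dir NW: edge -> no flip
Dir N: first cell '.' (not opp) -> no flip
Dir NE: opp run (2,1), next='.' -> no flip
Dir W: edge -> no flip
Dir E: opp run (3,1) (3,2) capped by W -> flip
Dir SW: edge -> no flip
Dir S: first cell '.' (not opp) -> no flip
Dir SE: first cell '.' (not opp) -> no flip

Answer: (3,1) (3,2)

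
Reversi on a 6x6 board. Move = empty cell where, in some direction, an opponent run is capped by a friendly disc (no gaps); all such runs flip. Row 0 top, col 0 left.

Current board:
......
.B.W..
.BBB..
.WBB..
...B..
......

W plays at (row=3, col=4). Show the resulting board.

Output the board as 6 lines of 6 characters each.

Answer: ......
.B.W..
.BBB..
.WWWW.
...B..
......

Derivation:
Place W at (3,4); scan 8 dirs for brackets.
Dir NW: opp run (2,3), next='.' -> no flip
Dir N: first cell '.' (not opp) -> no flip
Dir NE: first cell '.' (not opp) -> no flip
Dir W: opp run (3,3) (3,2) capped by W -> flip
Dir E: first cell '.' (not opp) -> no flip
Dir SW: opp run (4,3), next='.' -> no flip
Dir S: first cell '.' (not opp) -> no flip
Dir SE: first cell '.' (not opp) -> no flip
All flips: (3,2) (3,3)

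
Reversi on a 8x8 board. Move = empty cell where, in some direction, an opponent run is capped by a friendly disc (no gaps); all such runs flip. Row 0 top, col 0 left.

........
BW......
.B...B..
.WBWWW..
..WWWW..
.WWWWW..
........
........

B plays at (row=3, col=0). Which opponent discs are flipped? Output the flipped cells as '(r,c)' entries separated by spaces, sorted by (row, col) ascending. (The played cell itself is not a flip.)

Dir NW: edge -> no flip
Dir N: first cell '.' (not opp) -> no flip
Dir NE: first cell 'B' (not opp) -> no flip
Dir W: edge -> no flip
Dir E: opp run (3,1) capped by B -> flip
Dir SW: edge -> no flip
Dir S: first cell '.' (not opp) -> no flip
Dir SE: first cell '.' (not opp) -> no flip

Answer: (3,1)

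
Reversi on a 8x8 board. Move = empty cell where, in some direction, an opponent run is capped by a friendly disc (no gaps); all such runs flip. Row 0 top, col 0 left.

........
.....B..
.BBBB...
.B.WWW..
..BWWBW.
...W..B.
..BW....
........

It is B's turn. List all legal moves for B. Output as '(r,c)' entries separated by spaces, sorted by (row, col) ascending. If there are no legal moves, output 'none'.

(2,5): flips 1 -> legal
(2,6): flips 3 -> legal
(3,2): no bracket -> illegal
(3,6): flips 1 -> legal
(3,7): no bracket -> illegal
(4,7): flips 1 -> legal
(5,2): no bracket -> illegal
(5,4): flips 2 -> legal
(5,5): flips 2 -> legal
(5,7): flips 2 -> legal
(6,4): flips 2 -> legal
(7,2): no bracket -> illegal
(7,3): flips 4 -> legal
(7,4): no bracket -> illegal

Answer: (2,5) (2,6) (3,6) (4,7) (5,4) (5,5) (5,7) (6,4) (7,3)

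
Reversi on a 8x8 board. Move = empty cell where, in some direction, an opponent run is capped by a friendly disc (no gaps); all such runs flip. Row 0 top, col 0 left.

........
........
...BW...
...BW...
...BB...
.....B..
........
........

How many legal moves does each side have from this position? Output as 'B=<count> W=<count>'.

Answer: B=5 W=6

Derivation:
-- B to move --
(1,3): no bracket -> illegal
(1,4): flips 2 -> legal
(1,5): flips 1 -> legal
(2,5): flips 2 -> legal
(3,5): flips 1 -> legal
(4,5): flips 1 -> legal
B mobility = 5
-- W to move --
(1,2): flips 1 -> legal
(1,3): no bracket -> illegal
(1,4): no bracket -> illegal
(2,2): flips 1 -> legal
(3,2): flips 1 -> legal
(3,5): no bracket -> illegal
(4,2): flips 1 -> legal
(4,5): no bracket -> illegal
(4,6): no bracket -> illegal
(5,2): flips 1 -> legal
(5,3): no bracket -> illegal
(5,4): flips 1 -> legal
(5,6): no bracket -> illegal
(6,4): no bracket -> illegal
(6,5): no bracket -> illegal
(6,6): no bracket -> illegal
W mobility = 6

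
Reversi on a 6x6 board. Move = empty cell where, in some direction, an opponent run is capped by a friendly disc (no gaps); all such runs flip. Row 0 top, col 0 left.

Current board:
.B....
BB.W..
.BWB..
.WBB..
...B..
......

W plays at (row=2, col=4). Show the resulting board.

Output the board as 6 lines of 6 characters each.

Place W at (2,4); scan 8 dirs for brackets.
Dir NW: first cell 'W' (not opp) -> no flip
Dir N: first cell '.' (not opp) -> no flip
Dir NE: first cell '.' (not opp) -> no flip
Dir W: opp run (2,3) capped by W -> flip
Dir E: first cell '.' (not opp) -> no flip
Dir SW: opp run (3,3), next='.' -> no flip
Dir S: first cell '.' (not opp) -> no flip
Dir SE: first cell '.' (not opp) -> no flip
All flips: (2,3)

Answer: .B....
BB.W..
.BWWW.
.WBB..
...B..
......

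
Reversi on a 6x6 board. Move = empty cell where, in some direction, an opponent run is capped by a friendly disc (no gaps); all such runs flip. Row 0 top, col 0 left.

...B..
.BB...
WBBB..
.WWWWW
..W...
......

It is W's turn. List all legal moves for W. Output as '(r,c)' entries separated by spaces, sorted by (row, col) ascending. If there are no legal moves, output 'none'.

(0,0): flips 2 -> legal
(0,1): flips 4 -> legal
(0,2): flips 3 -> legal
(0,4): no bracket -> illegal
(1,0): flips 1 -> legal
(1,3): flips 2 -> legal
(1,4): flips 1 -> legal
(2,4): flips 3 -> legal
(3,0): no bracket -> illegal

Answer: (0,0) (0,1) (0,2) (1,0) (1,3) (1,4) (2,4)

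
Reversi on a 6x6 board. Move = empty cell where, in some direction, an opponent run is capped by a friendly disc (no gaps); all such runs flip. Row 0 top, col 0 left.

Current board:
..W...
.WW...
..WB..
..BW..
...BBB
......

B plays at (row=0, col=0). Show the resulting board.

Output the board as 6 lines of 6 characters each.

Place B at (0,0); scan 8 dirs for brackets.
Dir NW: edge -> no flip
Dir N: edge -> no flip
Dir NE: edge -> no flip
Dir W: edge -> no flip
Dir E: first cell '.' (not opp) -> no flip
Dir SW: edge -> no flip
Dir S: first cell '.' (not opp) -> no flip
Dir SE: opp run (1,1) (2,2) (3,3) capped by B -> flip
All flips: (1,1) (2,2) (3,3)

Answer: B.W...
.BW...
..BB..
..BB..
...BBB
......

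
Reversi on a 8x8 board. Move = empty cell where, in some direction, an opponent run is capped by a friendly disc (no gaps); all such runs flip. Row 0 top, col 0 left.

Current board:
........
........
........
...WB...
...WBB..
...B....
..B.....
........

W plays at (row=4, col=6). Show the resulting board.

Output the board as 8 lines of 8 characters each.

Answer: ........
........
........
...WB...
...WWWW.
...B....
..B.....
........

Derivation:
Place W at (4,6); scan 8 dirs for brackets.
Dir NW: first cell '.' (not opp) -> no flip
Dir N: first cell '.' (not opp) -> no flip
Dir NE: first cell '.' (not opp) -> no flip
Dir W: opp run (4,5) (4,4) capped by W -> flip
Dir E: first cell '.' (not opp) -> no flip
Dir SW: first cell '.' (not opp) -> no flip
Dir S: first cell '.' (not opp) -> no flip
Dir SE: first cell '.' (not opp) -> no flip
All flips: (4,4) (4,5)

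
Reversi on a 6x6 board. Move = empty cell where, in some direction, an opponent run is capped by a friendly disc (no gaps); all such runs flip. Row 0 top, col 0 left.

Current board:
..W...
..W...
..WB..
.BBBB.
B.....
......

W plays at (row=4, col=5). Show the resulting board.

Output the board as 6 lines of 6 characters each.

Answer: ..W...
..W...
..WW..
.BBBW.
B....W
......

Derivation:
Place W at (4,5); scan 8 dirs for brackets.
Dir NW: opp run (3,4) (2,3) capped by W -> flip
Dir N: first cell '.' (not opp) -> no flip
Dir NE: edge -> no flip
Dir W: first cell '.' (not opp) -> no flip
Dir E: edge -> no flip
Dir SW: first cell '.' (not opp) -> no flip
Dir S: first cell '.' (not opp) -> no flip
Dir SE: edge -> no flip
All flips: (2,3) (3,4)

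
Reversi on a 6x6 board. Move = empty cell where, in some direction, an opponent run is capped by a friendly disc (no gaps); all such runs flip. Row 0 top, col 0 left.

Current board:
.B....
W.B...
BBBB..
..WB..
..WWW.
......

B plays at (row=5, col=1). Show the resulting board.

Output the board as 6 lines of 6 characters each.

Place B at (5,1); scan 8 dirs for brackets.
Dir NW: first cell '.' (not opp) -> no flip
Dir N: first cell '.' (not opp) -> no flip
Dir NE: opp run (4,2) capped by B -> flip
Dir W: first cell '.' (not opp) -> no flip
Dir E: first cell '.' (not opp) -> no flip
Dir SW: edge -> no flip
Dir S: edge -> no flip
Dir SE: edge -> no flip
All flips: (4,2)

Answer: .B....
W.B...
BBBB..
..WB..
..BWW.
.B....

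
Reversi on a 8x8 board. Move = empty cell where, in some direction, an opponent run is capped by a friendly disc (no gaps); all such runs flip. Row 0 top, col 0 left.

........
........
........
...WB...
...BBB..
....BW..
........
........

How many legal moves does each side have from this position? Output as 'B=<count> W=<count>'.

-- B to move --
(2,2): flips 1 -> legal
(2,3): flips 1 -> legal
(2,4): no bracket -> illegal
(3,2): flips 1 -> legal
(4,2): no bracket -> illegal
(4,6): no bracket -> illegal
(5,6): flips 1 -> legal
(6,4): no bracket -> illegal
(6,5): flips 1 -> legal
(6,6): flips 1 -> legal
B mobility = 6
-- W to move --
(2,3): no bracket -> illegal
(2,4): no bracket -> illegal
(2,5): no bracket -> illegal
(3,2): no bracket -> illegal
(3,5): flips 2 -> legal
(3,6): no bracket -> illegal
(4,2): no bracket -> illegal
(4,6): no bracket -> illegal
(5,2): no bracket -> illegal
(5,3): flips 2 -> legal
(5,6): no bracket -> illegal
(6,3): no bracket -> illegal
(6,4): no bracket -> illegal
(6,5): no bracket -> illegal
W mobility = 2

Answer: B=6 W=2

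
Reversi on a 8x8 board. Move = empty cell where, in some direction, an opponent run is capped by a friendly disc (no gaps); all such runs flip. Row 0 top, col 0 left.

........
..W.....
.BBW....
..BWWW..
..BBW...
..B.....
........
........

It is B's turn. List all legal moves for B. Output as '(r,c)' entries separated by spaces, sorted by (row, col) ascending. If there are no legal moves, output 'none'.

Answer: (0,2) (0,3) (1,3) (1,4) (2,4) (2,5) (3,6) (4,5) (5,5)

Derivation:
(0,1): no bracket -> illegal
(0,2): flips 1 -> legal
(0,3): flips 1 -> legal
(1,1): no bracket -> illegal
(1,3): flips 2 -> legal
(1,4): flips 1 -> legal
(2,4): flips 2 -> legal
(2,5): flips 1 -> legal
(2,6): no bracket -> illegal
(3,6): flips 3 -> legal
(4,5): flips 1 -> legal
(4,6): no bracket -> illegal
(5,3): no bracket -> illegal
(5,4): no bracket -> illegal
(5,5): flips 2 -> legal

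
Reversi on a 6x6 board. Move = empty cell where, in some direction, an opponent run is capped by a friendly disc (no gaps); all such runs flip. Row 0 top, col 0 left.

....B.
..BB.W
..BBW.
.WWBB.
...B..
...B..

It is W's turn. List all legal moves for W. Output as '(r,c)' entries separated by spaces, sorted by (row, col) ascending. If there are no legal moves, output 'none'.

Answer: (0,2) (1,4) (2,1) (3,5) (4,2) (4,4) (5,4)

Derivation:
(0,1): no bracket -> illegal
(0,2): flips 3 -> legal
(0,3): no bracket -> illegal
(0,5): no bracket -> illegal
(1,1): no bracket -> illegal
(1,4): flips 1 -> legal
(2,1): flips 2 -> legal
(2,5): no bracket -> illegal
(3,5): flips 2 -> legal
(4,2): flips 1 -> legal
(4,4): flips 1 -> legal
(4,5): no bracket -> illegal
(5,2): no bracket -> illegal
(5,4): flips 1 -> legal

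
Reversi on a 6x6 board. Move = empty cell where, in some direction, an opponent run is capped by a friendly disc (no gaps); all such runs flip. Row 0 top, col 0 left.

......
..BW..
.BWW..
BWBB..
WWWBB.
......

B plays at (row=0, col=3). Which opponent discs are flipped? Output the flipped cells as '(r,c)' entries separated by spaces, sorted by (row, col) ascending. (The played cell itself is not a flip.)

Answer: (1,3) (2,3)

Derivation:
Dir NW: edge -> no flip
Dir N: edge -> no flip
Dir NE: edge -> no flip
Dir W: first cell '.' (not opp) -> no flip
Dir E: first cell '.' (not opp) -> no flip
Dir SW: first cell 'B' (not opp) -> no flip
Dir S: opp run (1,3) (2,3) capped by B -> flip
Dir SE: first cell '.' (not opp) -> no flip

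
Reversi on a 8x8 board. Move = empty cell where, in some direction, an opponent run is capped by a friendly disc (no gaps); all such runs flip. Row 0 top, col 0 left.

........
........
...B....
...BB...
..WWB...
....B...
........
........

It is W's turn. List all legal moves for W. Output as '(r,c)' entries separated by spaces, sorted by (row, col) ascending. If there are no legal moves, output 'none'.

(1,2): no bracket -> illegal
(1,3): flips 2 -> legal
(1,4): no bracket -> illegal
(2,2): no bracket -> illegal
(2,4): flips 1 -> legal
(2,5): flips 1 -> legal
(3,2): no bracket -> illegal
(3,5): no bracket -> illegal
(4,5): flips 1 -> legal
(5,3): no bracket -> illegal
(5,5): no bracket -> illegal
(6,3): no bracket -> illegal
(6,4): no bracket -> illegal
(6,5): flips 1 -> legal

Answer: (1,3) (2,4) (2,5) (4,5) (6,5)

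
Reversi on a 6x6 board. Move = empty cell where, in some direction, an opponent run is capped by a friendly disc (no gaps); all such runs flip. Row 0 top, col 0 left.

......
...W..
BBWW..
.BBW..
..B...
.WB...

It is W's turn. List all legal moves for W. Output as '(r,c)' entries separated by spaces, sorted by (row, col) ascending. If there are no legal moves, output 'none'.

Answer: (3,0) (4,0) (4,1) (5,3)

Derivation:
(1,0): no bracket -> illegal
(1,1): no bracket -> illegal
(1,2): no bracket -> illegal
(3,0): flips 2 -> legal
(4,0): flips 1 -> legal
(4,1): flips 1 -> legal
(4,3): no bracket -> illegal
(5,3): flips 1 -> legal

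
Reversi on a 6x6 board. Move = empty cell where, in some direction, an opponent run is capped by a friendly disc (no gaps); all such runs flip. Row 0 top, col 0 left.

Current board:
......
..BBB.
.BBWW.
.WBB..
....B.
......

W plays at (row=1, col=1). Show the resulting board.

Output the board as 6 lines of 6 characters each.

Place W at (1,1); scan 8 dirs for brackets.
Dir NW: first cell '.' (not opp) -> no flip
Dir N: first cell '.' (not opp) -> no flip
Dir NE: first cell '.' (not opp) -> no flip
Dir W: first cell '.' (not opp) -> no flip
Dir E: opp run (1,2) (1,3) (1,4), next='.' -> no flip
Dir SW: first cell '.' (not opp) -> no flip
Dir S: opp run (2,1) capped by W -> flip
Dir SE: opp run (2,2) (3,3) (4,4), next='.' -> no flip
All flips: (2,1)

Answer: ......
.WBBB.
.WBWW.
.WBB..
....B.
......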